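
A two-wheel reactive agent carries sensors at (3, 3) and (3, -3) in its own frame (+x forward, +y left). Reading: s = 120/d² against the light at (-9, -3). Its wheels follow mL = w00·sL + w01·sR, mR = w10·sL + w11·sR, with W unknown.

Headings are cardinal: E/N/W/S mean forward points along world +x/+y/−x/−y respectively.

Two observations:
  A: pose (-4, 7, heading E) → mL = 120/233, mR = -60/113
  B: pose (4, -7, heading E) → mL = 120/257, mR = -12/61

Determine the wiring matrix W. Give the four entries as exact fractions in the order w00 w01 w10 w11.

1 0 0 -1/2

obs A: pose=(-4,7,E) → sL=120/233, sR=120/113, mL=120/233, mR=-60/113
obs B: pose=(4,-7,E) → sL=120/257, sR=24/61, mL=120/257, mR=-12/61
sensor matrix S = [[120/233, 120/113], [120/257, 24/61]]; det S = -121029120/412759733
solve [mL_A; mL_B] = S·[w00; w01] and [mR_A; mR_B] = S·[w10; w11]:
  w00 = 1, w01 = 0, w10 = 0, w11 = -1/2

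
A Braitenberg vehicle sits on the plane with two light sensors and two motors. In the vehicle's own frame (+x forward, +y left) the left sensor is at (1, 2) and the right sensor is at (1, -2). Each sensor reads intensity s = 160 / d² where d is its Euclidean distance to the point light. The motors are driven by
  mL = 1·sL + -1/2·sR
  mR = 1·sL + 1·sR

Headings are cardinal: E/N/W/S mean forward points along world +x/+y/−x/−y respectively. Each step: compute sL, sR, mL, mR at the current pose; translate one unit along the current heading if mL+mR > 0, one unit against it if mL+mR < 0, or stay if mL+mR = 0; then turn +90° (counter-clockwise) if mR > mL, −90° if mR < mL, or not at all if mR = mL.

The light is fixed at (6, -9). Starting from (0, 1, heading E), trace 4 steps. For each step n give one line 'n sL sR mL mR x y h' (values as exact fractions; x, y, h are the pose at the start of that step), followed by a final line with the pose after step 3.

n=0: pose=(0,1,E); sL=160/169, sR=160/89; mL=720/15041, mR=41280/15041; mL+mR=42000/15041 → advance +1; mR−mL=240/89 → turn +1·90°
n=1: pose=(1,1,N); sL=16/17, sR=16/13; mL=72/221, mR=480/221; mL+mR=552/221 → advance +1; mR−mL=24/13 → turn +1·90°
n=2: pose=(1,2,W); sL=160/117, sR=32/41; mL=4688/4797, mR=10304/4797; mL+mR=14992/4797 → advance +1; mR−mL=48/41 → turn +1·90°
n=3: pose=(0,2,S); sL=40/29, sR=40/41; mL=1060/1189, mR=2800/1189; mL+mR=3860/1189 → advance +1; mR−mL=60/41 → turn +1·90°

0 160/169 160/89 720/15041 41280/15041 0 1 E
1 16/17 16/13 72/221 480/221 1 1 N
2 160/117 32/41 4688/4797 10304/4797 1 2 W
3 40/29 40/41 1060/1189 2800/1189 0 2 S
final 0 1 E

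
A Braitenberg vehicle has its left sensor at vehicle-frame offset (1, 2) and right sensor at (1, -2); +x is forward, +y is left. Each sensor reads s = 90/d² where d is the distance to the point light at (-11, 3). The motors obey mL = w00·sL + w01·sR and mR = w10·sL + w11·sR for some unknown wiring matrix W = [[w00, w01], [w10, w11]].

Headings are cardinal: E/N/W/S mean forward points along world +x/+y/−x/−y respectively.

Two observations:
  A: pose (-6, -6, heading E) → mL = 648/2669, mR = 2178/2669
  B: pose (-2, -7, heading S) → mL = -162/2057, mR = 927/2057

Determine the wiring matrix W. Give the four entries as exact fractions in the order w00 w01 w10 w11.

1/2 -1/2 1/2 1/2

obs A: pose=(-6,-6,E) → sL=18/17, sR=90/157, mL=648/2669, mR=2178/2669
obs B: pose=(-2,-7,S) → sL=45/121, sR=9/17, mL=-162/2057, mR=927/2057
sensor matrix S = [[18/17, 90/157], [45/121, 9/17]]; det S = 1907064/5490133
solve [mL_A; mL_B] = S·[w00; w01] and [mR_A; mR_B] = S·[w10; w11]:
  w00 = 1/2, w01 = -1/2, w10 = 1/2, w11 = 1/2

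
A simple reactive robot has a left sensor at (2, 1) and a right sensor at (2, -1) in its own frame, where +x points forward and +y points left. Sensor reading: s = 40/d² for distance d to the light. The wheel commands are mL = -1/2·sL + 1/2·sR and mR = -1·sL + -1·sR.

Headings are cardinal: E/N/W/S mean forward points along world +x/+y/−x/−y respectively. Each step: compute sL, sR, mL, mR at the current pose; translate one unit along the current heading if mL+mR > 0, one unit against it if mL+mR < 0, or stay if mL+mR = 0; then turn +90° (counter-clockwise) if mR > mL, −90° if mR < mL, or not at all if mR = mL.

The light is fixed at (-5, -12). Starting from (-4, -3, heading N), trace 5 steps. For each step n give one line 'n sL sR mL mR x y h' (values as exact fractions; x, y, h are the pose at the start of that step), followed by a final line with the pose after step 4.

0 40/121 8/25 -16/3025 -1968/3025 -4 -3 N
1 4/9 20/29 32/261 -296/261 -4 -4 E
2 40/37 40/37 0 -80/37 -5 -4 S
3 10/17 5/13 -45/442 -215/221 -5 -3 W
4 40/121 8/25 -16/3025 -1968/3025 -4 -3 N
final -4 -4 E

n=0: pose=(-4,-3,N); sL=40/121, sR=8/25; mL=-16/3025, mR=-1968/3025; mL+mR=-1984/3025 → advance -1; mR−mL=-1952/3025 → turn -1·90°
n=1: pose=(-4,-4,E); sL=4/9, sR=20/29; mL=32/261, mR=-296/261; mL+mR=-88/87 → advance -1; mR−mL=-328/261 → turn -1·90°
n=2: pose=(-5,-4,S); sL=40/37, sR=40/37; mL=0, mR=-80/37; mL+mR=-80/37 → advance -1; mR−mL=-80/37 → turn -1·90°
n=3: pose=(-5,-3,W); sL=10/17, sR=5/13; mL=-45/442, mR=-215/221; mL+mR=-475/442 → advance -1; mR−mL=-385/442 → turn -1·90°
n=4: pose=(-4,-3,N); sL=40/121, sR=8/25; mL=-16/3025, mR=-1968/3025; mL+mR=-1984/3025 → advance -1; mR−mL=-1952/3025 → turn -1·90°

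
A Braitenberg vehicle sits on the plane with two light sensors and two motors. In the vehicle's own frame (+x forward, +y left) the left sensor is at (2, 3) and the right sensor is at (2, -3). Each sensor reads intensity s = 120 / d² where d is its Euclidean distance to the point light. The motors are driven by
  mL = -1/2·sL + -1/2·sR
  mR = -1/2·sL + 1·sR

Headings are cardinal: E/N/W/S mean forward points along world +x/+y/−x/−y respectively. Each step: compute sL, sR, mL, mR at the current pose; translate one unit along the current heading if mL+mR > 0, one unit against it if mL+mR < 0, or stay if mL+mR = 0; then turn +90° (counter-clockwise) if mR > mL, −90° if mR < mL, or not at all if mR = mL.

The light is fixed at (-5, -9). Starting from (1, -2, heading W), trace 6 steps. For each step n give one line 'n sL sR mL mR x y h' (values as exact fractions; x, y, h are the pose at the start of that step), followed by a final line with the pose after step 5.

0 15/4 30/29 -555/232 -195/232 1 -2 W
1 24/25 120/41 -1992/1025 2508/1025 2 -2 S
2 20/27 4/3 -28/27 26/27 2 -3 E
3 120/73 24/29 -2616/2117 12/2117 1 -3 N
4 6 3/2 -15/4 -3/2 1 -4 W
5 120/109 24/5 -1608/545 2316/545 2 -4 S
final 2 -5 E

n=0: pose=(1,-2,W); sL=15/4, sR=30/29; mL=-555/232, mR=-195/232; mL+mR=-375/116 → advance -1; mR−mL=45/29 → turn +1·90°
n=1: pose=(2,-2,S); sL=24/25, sR=120/41; mL=-1992/1025, mR=2508/1025; mL+mR=516/1025 → advance +1; mR−mL=180/41 → turn +1·90°
n=2: pose=(2,-3,E); sL=20/27, sR=4/3; mL=-28/27, mR=26/27; mL+mR=-2/27 → advance -1; mR−mL=2 → turn +1·90°
n=3: pose=(1,-3,N); sL=120/73, sR=24/29; mL=-2616/2117, mR=12/2117; mL+mR=-2604/2117 → advance -1; mR−mL=36/29 → turn +1·90°
n=4: pose=(1,-4,W); sL=6, sR=3/2; mL=-15/4, mR=-3/2; mL+mR=-21/4 → advance -1; mR−mL=9/4 → turn +1·90°
n=5: pose=(2,-4,S); sL=120/109, sR=24/5; mL=-1608/545, mR=2316/545; mL+mR=708/545 → advance +1; mR−mL=36/5 → turn +1·90°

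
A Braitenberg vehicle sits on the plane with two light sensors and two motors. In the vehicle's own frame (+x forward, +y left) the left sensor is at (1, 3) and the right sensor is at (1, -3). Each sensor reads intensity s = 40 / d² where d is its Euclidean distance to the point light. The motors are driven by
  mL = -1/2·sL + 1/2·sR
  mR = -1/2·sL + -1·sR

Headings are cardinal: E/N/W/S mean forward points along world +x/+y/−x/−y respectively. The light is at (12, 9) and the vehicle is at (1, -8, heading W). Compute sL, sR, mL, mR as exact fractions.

5/68 2/17 3/136 -21/136

left sensor world pos  = (0, -11); dL² = 544
right sensor world pos = (0, -5); dR² = 340
sL = 40/544 = 5/68
sR = 40/340 = 2/17
mL = -1/2·sL + 1/2·sR = 3/136
mR = -1/2·sL + -1·sR = -21/136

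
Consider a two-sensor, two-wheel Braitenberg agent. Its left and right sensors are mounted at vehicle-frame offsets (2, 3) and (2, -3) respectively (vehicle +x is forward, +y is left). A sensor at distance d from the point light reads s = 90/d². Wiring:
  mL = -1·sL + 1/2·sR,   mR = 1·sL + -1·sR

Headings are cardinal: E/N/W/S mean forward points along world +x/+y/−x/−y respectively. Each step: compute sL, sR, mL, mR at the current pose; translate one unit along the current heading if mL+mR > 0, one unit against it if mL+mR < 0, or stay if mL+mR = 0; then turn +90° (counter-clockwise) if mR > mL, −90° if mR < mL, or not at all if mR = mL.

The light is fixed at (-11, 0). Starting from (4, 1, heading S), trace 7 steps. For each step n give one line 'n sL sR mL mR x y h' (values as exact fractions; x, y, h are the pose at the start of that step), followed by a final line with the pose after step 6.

n=0: pose=(4,1,S); sL=18/65, sR=18/29; mL=63/1885, mR=-648/1885; mL+mR=-9/29 → advance -1; mR−mL=-711/1885 → turn -1·90°
n=1: pose=(4,2,W); sL=9/17, sR=45/97; mL=-981/3298, mR=108/1649; mL+mR=-45/194 → advance -1; mR−mL=1197/3298 → turn +1·90°
n=2: pose=(5,2,S); sL=90/361, sR=90/169; mL=1035/61009, mR=-17280/61009; mL+mR=-45/169 → advance -1; mR−mL=-18315/61009 → turn -1·90°
n=3: pose=(5,3,W); sL=45/98, sR=45/116; mL=-3015/11368, mR=405/5684; mL+mR=-45/232 → advance -1; mR−mL=3825/11368 → turn +1·90°
n=4: pose=(6,3,S); sL=90/401, sR=90/197; mL=315/78997, mR=-18360/78997; mL+mR=-45/197 → advance -1; mR−mL=-18675/78997 → turn -1·90°
n=5: pose=(6,4,W); sL=45/113, sR=45/137; mL=-7245/30962, mR=1080/15481; mL+mR=-45/274 → advance -1; mR−mL=9405/30962 → turn +1·90°
n=6: pose=(7,4,S); sL=18/89, sR=90/229; mL=-117/20381, mR=-3888/20381; mL+mR=-45/229 → advance -1; mR−mL=-3771/20381 → turn -1·90°

0 18/65 18/29 63/1885 -648/1885 4 1 S
1 9/17 45/97 -981/3298 108/1649 4 2 W
2 90/361 90/169 1035/61009 -17280/61009 5 2 S
3 45/98 45/116 -3015/11368 405/5684 5 3 W
4 90/401 90/197 315/78997 -18360/78997 6 3 S
5 45/113 45/137 -7245/30962 1080/15481 6 4 W
6 18/89 90/229 -117/20381 -3888/20381 7 4 S
final 7 5 W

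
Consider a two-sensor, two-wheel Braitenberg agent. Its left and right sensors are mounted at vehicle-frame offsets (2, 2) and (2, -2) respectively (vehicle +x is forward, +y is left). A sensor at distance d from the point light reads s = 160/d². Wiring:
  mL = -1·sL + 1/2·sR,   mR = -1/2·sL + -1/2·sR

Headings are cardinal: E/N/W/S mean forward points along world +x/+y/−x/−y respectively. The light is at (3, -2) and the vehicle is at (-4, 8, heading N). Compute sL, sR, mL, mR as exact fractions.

32/45 160/169 -1808/7605 -6304/7605

left sensor world pos  = (-6, 10); dL² = 225
right sensor world pos = (-2, 10); dR² = 169
sL = 160/225 = 32/45
sR = 160/169 = 160/169
mL = -1·sL + 1/2·sR = -1808/7605
mR = -1/2·sL + -1/2·sR = -6304/7605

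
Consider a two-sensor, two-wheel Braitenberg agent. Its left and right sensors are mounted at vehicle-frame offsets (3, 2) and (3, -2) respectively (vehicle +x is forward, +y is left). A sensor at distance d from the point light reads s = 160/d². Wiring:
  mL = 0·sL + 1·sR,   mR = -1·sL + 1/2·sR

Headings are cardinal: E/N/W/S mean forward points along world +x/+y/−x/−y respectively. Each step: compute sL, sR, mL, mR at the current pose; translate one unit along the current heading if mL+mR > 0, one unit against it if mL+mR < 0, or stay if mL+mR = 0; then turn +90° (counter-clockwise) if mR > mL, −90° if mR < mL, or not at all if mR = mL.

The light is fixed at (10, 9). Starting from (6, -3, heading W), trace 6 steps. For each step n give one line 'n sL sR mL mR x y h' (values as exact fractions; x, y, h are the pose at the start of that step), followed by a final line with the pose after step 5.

0 32/49 160/149 160/149 -848/7301 6 -3 W
1 16/13 16/9 16/9 -40/117 5 -3 N
2 32/17 160/173 160/173 -4176/2941 5 -2 E
3 40/53 8/13 8/13 -308/689 4 -2 S
4 160/277 160/181 160/181 -6800/50137 4 -3 W
5 80/81 80/53 80/53 -1000/4293 3 -3 N
final 3 -2 E

n=0: pose=(6,-3,W); sL=32/49, sR=160/149; mL=160/149, mR=-848/7301; mL+mR=6992/7301 → advance +1; mR−mL=-8688/7301 → turn -1·90°
n=1: pose=(5,-3,N); sL=16/13, sR=16/9; mL=16/9, mR=-40/117; mL+mR=56/39 → advance +1; mR−mL=-248/117 → turn -1·90°
n=2: pose=(5,-2,E); sL=32/17, sR=160/173; mL=160/173, mR=-4176/2941; mL+mR=-1456/2941 → advance -1; mR−mL=-6896/2941 → turn -1·90°
n=3: pose=(4,-2,S); sL=40/53, sR=8/13; mL=8/13, mR=-308/689; mL+mR=116/689 → advance +1; mR−mL=-732/689 → turn -1·90°
n=4: pose=(4,-3,W); sL=160/277, sR=160/181; mL=160/181, mR=-6800/50137; mL+mR=37520/50137 → advance +1; mR−mL=-51120/50137 → turn -1·90°
n=5: pose=(3,-3,N); sL=80/81, sR=80/53; mL=80/53, mR=-1000/4293; mL+mR=5480/4293 → advance +1; mR−mL=-7480/4293 → turn -1·90°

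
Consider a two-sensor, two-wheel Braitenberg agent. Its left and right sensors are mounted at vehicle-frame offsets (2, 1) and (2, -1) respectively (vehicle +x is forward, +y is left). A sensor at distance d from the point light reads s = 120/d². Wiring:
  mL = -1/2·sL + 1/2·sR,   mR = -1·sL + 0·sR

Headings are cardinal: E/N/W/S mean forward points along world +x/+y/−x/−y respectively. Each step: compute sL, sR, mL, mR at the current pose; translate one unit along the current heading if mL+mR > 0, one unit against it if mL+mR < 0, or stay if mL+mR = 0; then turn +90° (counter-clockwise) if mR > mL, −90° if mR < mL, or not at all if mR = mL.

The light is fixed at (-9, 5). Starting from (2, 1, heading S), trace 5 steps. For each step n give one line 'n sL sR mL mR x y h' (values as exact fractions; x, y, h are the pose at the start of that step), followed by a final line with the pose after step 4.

0 2/3 15/17 11/102 -2/3 2 1 S
1 120/97 24/17 144/1649 -120/97 2 2 W
2 60/61 12/17 -144/1037 -60/61 3 2 N
3 24/41 120/221 -192/9061 -24/41 3 1 E
4 2/3 15/17 11/102 -2/3 2 1 S
final 2 2 W

n=0: pose=(2,1,S); sL=2/3, sR=15/17; mL=11/102, mR=-2/3; mL+mR=-19/34 → advance -1; mR−mL=-79/102 → turn -1·90°
n=1: pose=(2,2,W); sL=120/97, sR=24/17; mL=144/1649, mR=-120/97; mL+mR=-1896/1649 → advance -1; mR−mL=-2184/1649 → turn -1·90°
n=2: pose=(3,2,N); sL=60/61, sR=12/17; mL=-144/1037, mR=-60/61; mL+mR=-1164/1037 → advance -1; mR−mL=-876/1037 → turn -1·90°
n=3: pose=(3,1,E); sL=24/41, sR=120/221; mL=-192/9061, mR=-24/41; mL+mR=-5496/9061 → advance -1; mR−mL=-5112/9061 → turn -1·90°
n=4: pose=(2,1,S); sL=2/3, sR=15/17; mL=11/102, mR=-2/3; mL+mR=-19/34 → advance -1; mR−mL=-79/102 → turn -1·90°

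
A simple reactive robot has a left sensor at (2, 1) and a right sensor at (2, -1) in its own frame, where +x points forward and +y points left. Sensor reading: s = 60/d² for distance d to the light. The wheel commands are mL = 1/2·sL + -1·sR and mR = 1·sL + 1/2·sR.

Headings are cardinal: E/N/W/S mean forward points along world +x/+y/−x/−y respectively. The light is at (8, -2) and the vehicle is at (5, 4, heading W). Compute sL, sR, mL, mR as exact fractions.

6/5 30/37 -39/185 297/185

left sensor world pos  = (3, 3); dL² = 50
right sensor world pos = (3, 5); dR² = 74
sL = 60/50 = 6/5
sR = 60/74 = 30/37
mL = 1/2·sL + -1·sR = -39/185
mR = 1·sL + 1/2·sR = 297/185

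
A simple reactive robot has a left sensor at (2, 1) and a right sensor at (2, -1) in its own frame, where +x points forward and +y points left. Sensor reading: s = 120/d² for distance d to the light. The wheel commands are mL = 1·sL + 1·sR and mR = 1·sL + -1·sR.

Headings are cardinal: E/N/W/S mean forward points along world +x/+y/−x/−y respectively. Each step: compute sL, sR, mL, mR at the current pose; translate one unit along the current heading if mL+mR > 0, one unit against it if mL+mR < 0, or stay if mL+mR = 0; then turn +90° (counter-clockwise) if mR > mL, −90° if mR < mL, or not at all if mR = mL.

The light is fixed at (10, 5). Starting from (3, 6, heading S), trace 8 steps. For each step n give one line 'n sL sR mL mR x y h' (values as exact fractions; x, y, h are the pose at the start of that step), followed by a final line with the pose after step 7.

n=0: pose=(3,6,S); sL=120/37, sR=24/13; mL=2448/481, mR=672/481; mL+mR=240/37 → advance +1; mR−mL=-48/13 → turn -1·90°
n=1: pose=(3,5,W); sL=60/41, sR=60/41; mL=120/41, mR=0; mL+mR=120/41 → advance +1; mR−mL=-120/41 → turn -1·90°
n=2: pose=(2,5,N); sL=24/17, sR=120/53; mL=3312/901, mR=-768/901; mL+mR=48/17 → advance +1; mR−mL=-240/53 → turn -1·90°
n=3: pose=(2,6,E); sL=3, sR=10/3; mL=19/3, mR=-1/3; mL+mR=6 → advance +1; mR−mL=-20/3 → turn -1·90°
n=4: pose=(3,6,S); sL=120/37, sR=24/13; mL=2448/481, mR=672/481; mL+mR=240/37 → advance +1; mR−mL=-48/13 → turn -1·90°
n=5: pose=(3,5,W); sL=60/41, sR=60/41; mL=120/41, mR=0; mL+mR=120/41 → advance +1; mR−mL=-120/41 → turn -1·90°
n=6: pose=(2,5,N); sL=24/17, sR=120/53; mL=3312/901, mR=-768/901; mL+mR=48/17 → advance +1; mR−mL=-240/53 → turn -1·90°
n=7: pose=(2,6,E); sL=3, sR=10/3; mL=19/3, mR=-1/3; mL+mR=6 → advance +1; mR−mL=-20/3 → turn -1·90°

0 120/37 24/13 2448/481 672/481 3 6 S
1 60/41 60/41 120/41 0 3 5 W
2 24/17 120/53 3312/901 -768/901 2 5 N
3 3 10/3 19/3 -1/3 2 6 E
4 120/37 24/13 2448/481 672/481 3 6 S
5 60/41 60/41 120/41 0 3 5 W
6 24/17 120/53 3312/901 -768/901 2 5 N
7 3 10/3 19/3 -1/3 2 6 E
final 3 6 S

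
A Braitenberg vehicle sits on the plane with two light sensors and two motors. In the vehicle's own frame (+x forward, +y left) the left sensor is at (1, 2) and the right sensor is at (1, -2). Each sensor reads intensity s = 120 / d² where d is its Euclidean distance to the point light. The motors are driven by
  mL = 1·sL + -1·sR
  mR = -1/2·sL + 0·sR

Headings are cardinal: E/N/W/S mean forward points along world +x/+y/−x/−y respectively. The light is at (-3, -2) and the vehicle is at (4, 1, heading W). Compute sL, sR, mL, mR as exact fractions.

120/37 120/61 2880/2257 -60/37

left sensor world pos  = (3, -1); dL² = 37
right sensor world pos = (3, 3); dR² = 61
sL = 120/37 = 120/37
sR = 120/61 = 120/61
mL = 1·sL + -1·sR = 2880/2257
mR = -1/2·sL + 0·sR = -60/37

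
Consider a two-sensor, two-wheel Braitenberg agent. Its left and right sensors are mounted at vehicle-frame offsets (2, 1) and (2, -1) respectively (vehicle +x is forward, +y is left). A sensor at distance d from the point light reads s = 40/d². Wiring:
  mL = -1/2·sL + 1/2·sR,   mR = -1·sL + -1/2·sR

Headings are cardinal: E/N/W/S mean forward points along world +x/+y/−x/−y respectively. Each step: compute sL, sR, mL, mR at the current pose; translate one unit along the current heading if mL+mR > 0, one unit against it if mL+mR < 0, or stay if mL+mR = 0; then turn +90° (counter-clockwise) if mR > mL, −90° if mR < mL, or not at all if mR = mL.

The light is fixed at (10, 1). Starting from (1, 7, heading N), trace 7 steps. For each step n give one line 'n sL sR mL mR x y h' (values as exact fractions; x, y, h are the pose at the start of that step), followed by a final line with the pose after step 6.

0 10/41 5/16 45/1312 -525/1312 1 7 N
1 8/17 8/13 16/221 -172/221 1 6 E
2 4/9 4/13 -8/117 -70/117 0 6 S
3 40/169 40/193 -480/32617 -11100/32617 0 7 W
4 10/41 5/16 45/1312 -525/1312 1 7 N
5 8/17 8/13 16/221 -172/221 1 6 E
6 4/9 4/13 -8/117 -70/117 0 6 S
final 0 7 W

n=0: pose=(1,7,N); sL=10/41, sR=5/16; mL=45/1312, mR=-525/1312; mL+mR=-15/41 → advance -1; mR−mL=-285/656 → turn -1·90°
n=1: pose=(1,6,E); sL=8/17, sR=8/13; mL=16/221, mR=-172/221; mL+mR=-12/17 → advance -1; mR−mL=-188/221 → turn -1·90°
n=2: pose=(0,6,S); sL=4/9, sR=4/13; mL=-8/117, mR=-70/117; mL+mR=-2/3 → advance -1; mR−mL=-62/117 → turn -1·90°
n=3: pose=(0,7,W); sL=40/169, sR=40/193; mL=-480/32617, mR=-11100/32617; mL+mR=-60/169 → advance -1; mR−mL=-10620/32617 → turn -1·90°
n=4: pose=(1,7,N); sL=10/41, sR=5/16; mL=45/1312, mR=-525/1312; mL+mR=-15/41 → advance -1; mR−mL=-285/656 → turn -1·90°
n=5: pose=(1,6,E); sL=8/17, sR=8/13; mL=16/221, mR=-172/221; mL+mR=-12/17 → advance -1; mR−mL=-188/221 → turn -1·90°
n=6: pose=(0,6,S); sL=4/9, sR=4/13; mL=-8/117, mR=-70/117; mL+mR=-2/3 → advance -1; mR−mL=-62/117 → turn -1·90°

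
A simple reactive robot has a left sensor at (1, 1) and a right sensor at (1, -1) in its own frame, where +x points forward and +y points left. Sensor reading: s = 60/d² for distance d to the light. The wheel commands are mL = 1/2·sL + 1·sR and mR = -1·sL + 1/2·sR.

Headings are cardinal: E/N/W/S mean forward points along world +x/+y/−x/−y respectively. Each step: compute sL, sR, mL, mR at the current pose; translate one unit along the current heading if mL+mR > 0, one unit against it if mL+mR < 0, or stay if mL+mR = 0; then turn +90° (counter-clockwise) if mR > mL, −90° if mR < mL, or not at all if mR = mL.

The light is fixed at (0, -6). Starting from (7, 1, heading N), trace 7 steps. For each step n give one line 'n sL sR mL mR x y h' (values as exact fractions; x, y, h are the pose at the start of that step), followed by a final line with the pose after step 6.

0 3/5 15/32 123/160 -117/320 7 1 N
1 12/29 60/113 2418/3277 -486/3277 7 2 E
2 6/13 30/49 537/637 -99/637 8 2 S
3 12/17 60/113 1698/1921 -846/1921 8 1 W
4 3/5 15/32 123/160 -117/320 7 1 N
5 12/29 60/113 2418/3277 -486/3277 7 2 E
6 6/13 30/49 537/637 -99/637 8 2 S
final 8 1 W

n=0: pose=(7,1,N); sL=3/5, sR=15/32; mL=123/160, mR=-117/320; mL+mR=129/320 → advance +1; mR−mL=-363/320 → turn -1·90°
n=1: pose=(7,2,E); sL=12/29, sR=60/113; mL=2418/3277, mR=-486/3277; mL+mR=1932/3277 → advance +1; mR−mL=-2904/3277 → turn -1·90°
n=2: pose=(8,2,S); sL=6/13, sR=30/49; mL=537/637, mR=-99/637; mL+mR=438/637 → advance +1; mR−mL=-636/637 → turn -1·90°
n=3: pose=(8,1,W); sL=12/17, sR=60/113; mL=1698/1921, mR=-846/1921; mL+mR=852/1921 → advance +1; mR−mL=-2544/1921 → turn -1·90°
n=4: pose=(7,1,N); sL=3/5, sR=15/32; mL=123/160, mR=-117/320; mL+mR=129/320 → advance +1; mR−mL=-363/320 → turn -1·90°
n=5: pose=(7,2,E); sL=12/29, sR=60/113; mL=2418/3277, mR=-486/3277; mL+mR=1932/3277 → advance +1; mR−mL=-2904/3277 → turn -1·90°
n=6: pose=(8,2,S); sL=6/13, sR=30/49; mL=537/637, mR=-99/637; mL+mR=438/637 → advance +1; mR−mL=-636/637 → turn -1·90°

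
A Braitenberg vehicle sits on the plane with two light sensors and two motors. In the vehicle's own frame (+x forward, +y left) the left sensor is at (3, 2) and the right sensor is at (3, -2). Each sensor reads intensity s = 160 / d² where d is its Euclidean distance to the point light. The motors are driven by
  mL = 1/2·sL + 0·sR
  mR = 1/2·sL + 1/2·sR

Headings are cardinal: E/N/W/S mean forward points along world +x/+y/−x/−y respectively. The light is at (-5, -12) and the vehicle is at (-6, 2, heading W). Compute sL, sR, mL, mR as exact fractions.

1 10/17 1/2 27/34

left sensor world pos  = (-9, 0); dL² = 160
right sensor world pos = (-9, 4); dR² = 272
sL = 160/160 = 1
sR = 160/272 = 10/17
mL = 1/2·sL + 0·sR = 1/2
mR = 1/2·sL + 1/2·sR = 27/34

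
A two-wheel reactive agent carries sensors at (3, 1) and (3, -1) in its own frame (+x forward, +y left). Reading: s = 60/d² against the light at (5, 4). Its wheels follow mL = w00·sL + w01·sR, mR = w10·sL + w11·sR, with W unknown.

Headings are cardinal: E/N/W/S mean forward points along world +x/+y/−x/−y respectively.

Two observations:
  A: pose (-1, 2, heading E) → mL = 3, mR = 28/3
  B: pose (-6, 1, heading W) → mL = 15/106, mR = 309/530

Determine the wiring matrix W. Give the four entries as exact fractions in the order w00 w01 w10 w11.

1/2 0 1 1

obs A: pose=(-1,2,E) → sL=6, sR=10/3, mL=3, mR=28/3
obs B: pose=(-6,1,W) → sL=15/53, sR=3/10, mL=15/106, mR=309/530
sensor matrix S = [[6, 10/3], [15/53, 3/10]]; det S = 227/265
solve [mL_A; mL_B] = S·[w00; w01] and [mR_A; mR_B] = S·[w10; w11]:
  w00 = 1/2, w01 = 0, w10 = 1, w11 = 1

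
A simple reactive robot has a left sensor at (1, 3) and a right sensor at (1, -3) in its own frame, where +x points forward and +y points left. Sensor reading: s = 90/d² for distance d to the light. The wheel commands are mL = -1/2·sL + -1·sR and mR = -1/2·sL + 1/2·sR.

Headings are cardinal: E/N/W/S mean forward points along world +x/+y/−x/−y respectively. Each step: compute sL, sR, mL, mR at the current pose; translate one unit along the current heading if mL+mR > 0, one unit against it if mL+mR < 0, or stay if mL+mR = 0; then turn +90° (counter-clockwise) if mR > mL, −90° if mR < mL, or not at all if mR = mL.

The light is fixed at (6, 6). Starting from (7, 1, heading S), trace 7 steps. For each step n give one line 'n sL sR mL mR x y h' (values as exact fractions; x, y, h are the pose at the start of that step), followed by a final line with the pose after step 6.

0 45/26 9/4 -81/26 27/104 7 1 S
1 18 90/53 -567/53 -432/53 7 2 E
2 5 5 -15/2 0 6 2 N
3 18/13 18 -243/13 108/13 6 1 W
4 45/26 9/4 -81/26 27/104 7 1 S
5 18 90/53 -567/53 -432/53 7 2 E
6 5 5 -15/2 0 6 2 N
final 6 1 W

n=0: pose=(7,1,S); sL=45/26, sR=9/4; mL=-81/26, mR=27/104; mL+mR=-297/104 → advance -1; mR−mL=27/8 → turn +1·90°
n=1: pose=(7,2,E); sL=18, sR=90/53; mL=-567/53, mR=-432/53; mL+mR=-999/53 → advance -1; mR−mL=135/53 → turn +1·90°
n=2: pose=(6,2,N); sL=5, sR=5; mL=-15/2, mR=0; mL+mR=-15/2 → advance -1; mR−mL=15/2 → turn +1·90°
n=3: pose=(6,1,W); sL=18/13, sR=18; mL=-243/13, mR=108/13; mL+mR=-135/13 → advance -1; mR−mL=27 → turn +1·90°
n=4: pose=(7,1,S); sL=45/26, sR=9/4; mL=-81/26, mR=27/104; mL+mR=-297/104 → advance -1; mR−mL=27/8 → turn +1·90°
n=5: pose=(7,2,E); sL=18, sR=90/53; mL=-567/53, mR=-432/53; mL+mR=-999/53 → advance -1; mR−mL=135/53 → turn +1·90°
n=6: pose=(6,2,N); sL=5, sR=5; mL=-15/2, mR=0; mL+mR=-15/2 → advance -1; mR−mL=15/2 → turn +1·90°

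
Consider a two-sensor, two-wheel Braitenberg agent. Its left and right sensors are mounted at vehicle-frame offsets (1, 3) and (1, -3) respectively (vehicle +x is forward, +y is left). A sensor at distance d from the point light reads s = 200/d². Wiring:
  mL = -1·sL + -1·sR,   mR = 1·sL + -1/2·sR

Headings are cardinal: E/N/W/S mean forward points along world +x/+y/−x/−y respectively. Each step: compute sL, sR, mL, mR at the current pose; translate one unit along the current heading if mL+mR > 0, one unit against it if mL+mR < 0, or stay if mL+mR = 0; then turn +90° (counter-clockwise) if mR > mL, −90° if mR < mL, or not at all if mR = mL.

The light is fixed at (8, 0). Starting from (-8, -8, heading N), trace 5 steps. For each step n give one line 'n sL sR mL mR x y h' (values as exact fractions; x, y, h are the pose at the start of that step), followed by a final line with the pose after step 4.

0 20/41 100/109 -6280/4469 130/4469 -8 -8 N
1 200/433 8/13 -6064/5629 868/5629 -8 -9 W
2 50/61 25/53 -4175/3233 3775/6466 -7 -9 S
3 200/221 200/317 -107600/70057 41300/70057 -7 -8 E
4 20/41 100/109 -6280/4469 130/4469 -8 -8 N
final -8 -9 W

n=0: pose=(-8,-8,N); sL=20/41, sR=100/109; mL=-6280/4469, mR=130/4469; mL+mR=-150/109 → advance -1; mR−mL=6410/4469 → turn +1·90°
n=1: pose=(-8,-9,W); sL=200/433, sR=8/13; mL=-6064/5629, mR=868/5629; mL+mR=-12/13 → advance -1; mR−mL=6932/5629 → turn +1·90°
n=2: pose=(-7,-9,S); sL=50/61, sR=25/53; mL=-4175/3233, mR=3775/6466; mL+mR=-75/106 → advance -1; mR−mL=12125/6466 → turn +1·90°
n=3: pose=(-7,-8,E); sL=200/221, sR=200/317; mL=-107600/70057, mR=41300/70057; mL+mR=-300/317 → advance -1; mR−mL=148900/70057 → turn +1·90°
n=4: pose=(-8,-8,N); sL=20/41, sR=100/109; mL=-6280/4469, mR=130/4469; mL+mR=-150/109 → advance -1; mR−mL=6410/4469 → turn +1·90°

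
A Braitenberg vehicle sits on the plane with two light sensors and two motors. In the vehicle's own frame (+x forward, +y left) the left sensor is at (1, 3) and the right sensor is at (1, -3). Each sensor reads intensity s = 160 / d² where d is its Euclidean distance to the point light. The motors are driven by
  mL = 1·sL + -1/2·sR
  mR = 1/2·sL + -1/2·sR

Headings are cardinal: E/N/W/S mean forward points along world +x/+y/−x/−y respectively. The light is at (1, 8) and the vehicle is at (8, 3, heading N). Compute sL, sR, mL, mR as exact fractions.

5 40/29 125/29 105/58

left sensor world pos  = (5, 4); dL² = 32
right sensor world pos = (11, 4); dR² = 116
sL = 160/32 = 5
sR = 160/116 = 40/29
mL = 1·sL + -1/2·sR = 125/29
mR = 1/2·sL + -1/2·sR = 105/58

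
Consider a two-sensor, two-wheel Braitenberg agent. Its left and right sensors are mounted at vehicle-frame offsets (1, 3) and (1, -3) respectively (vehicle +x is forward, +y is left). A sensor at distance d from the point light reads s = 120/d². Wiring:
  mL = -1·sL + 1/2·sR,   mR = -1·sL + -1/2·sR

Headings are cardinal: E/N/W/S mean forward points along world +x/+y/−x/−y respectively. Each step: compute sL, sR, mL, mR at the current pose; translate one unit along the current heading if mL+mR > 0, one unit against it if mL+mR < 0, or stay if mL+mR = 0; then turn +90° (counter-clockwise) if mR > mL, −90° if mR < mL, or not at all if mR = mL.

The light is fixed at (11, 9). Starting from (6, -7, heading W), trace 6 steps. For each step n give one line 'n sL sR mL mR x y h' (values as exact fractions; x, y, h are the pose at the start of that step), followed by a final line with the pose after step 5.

0 120/397 24/41 -156/16277 -9684/16277 6 -7 W
1 60/137 60/113 -2670/15481 -10890/15481 7 -7 N
2 24/41 120/409 -7356/16769 -12276/16769 7 -8 E
3 15/41 30/97 -840/3977 -2070/3977 6 -8 S
4 120/397 24/41 -156/16277 -9684/16277 6 -7 W
5 60/137 60/113 -2670/15481 -10890/15481 7 -7 N
final 7 -8 E

n=0: pose=(6,-7,W); sL=120/397, sR=24/41; mL=-156/16277, mR=-9684/16277; mL+mR=-240/397 → advance -1; mR−mL=-24/41 → turn -1·90°
n=1: pose=(7,-7,N); sL=60/137, sR=60/113; mL=-2670/15481, mR=-10890/15481; mL+mR=-120/137 → advance -1; mR−mL=-60/113 → turn -1·90°
n=2: pose=(7,-8,E); sL=24/41, sR=120/409; mL=-7356/16769, mR=-12276/16769; mL+mR=-48/41 → advance -1; mR−mL=-120/409 → turn -1·90°
n=3: pose=(6,-8,S); sL=15/41, sR=30/97; mL=-840/3977, mR=-2070/3977; mL+mR=-30/41 → advance -1; mR−mL=-30/97 → turn -1·90°
n=4: pose=(6,-7,W); sL=120/397, sR=24/41; mL=-156/16277, mR=-9684/16277; mL+mR=-240/397 → advance -1; mR−mL=-24/41 → turn -1·90°
n=5: pose=(7,-7,N); sL=60/137, sR=60/113; mL=-2670/15481, mR=-10890/15481; mL+mR=-120/137 → advance -1; mR−mL=-60/113 → turn -1·90°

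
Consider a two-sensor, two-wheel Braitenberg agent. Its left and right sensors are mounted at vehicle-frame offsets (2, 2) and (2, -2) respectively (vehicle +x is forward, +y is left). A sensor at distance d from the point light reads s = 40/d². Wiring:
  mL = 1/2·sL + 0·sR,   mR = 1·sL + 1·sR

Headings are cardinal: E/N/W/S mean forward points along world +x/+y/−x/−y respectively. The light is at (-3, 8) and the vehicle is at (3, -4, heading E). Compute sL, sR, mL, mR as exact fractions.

10/41 2/13 5/41 212/533

left sensor world pos  = (5, -2); dL² = 164
right sensor world pos = (5, -6); dR² = 260
sL = 40/164 = 10/41
sR = 40/260 = 2/13
mL = 1/2·sL + 0·sR = 5/41
mR = 1·sL + 1·sR = 212/533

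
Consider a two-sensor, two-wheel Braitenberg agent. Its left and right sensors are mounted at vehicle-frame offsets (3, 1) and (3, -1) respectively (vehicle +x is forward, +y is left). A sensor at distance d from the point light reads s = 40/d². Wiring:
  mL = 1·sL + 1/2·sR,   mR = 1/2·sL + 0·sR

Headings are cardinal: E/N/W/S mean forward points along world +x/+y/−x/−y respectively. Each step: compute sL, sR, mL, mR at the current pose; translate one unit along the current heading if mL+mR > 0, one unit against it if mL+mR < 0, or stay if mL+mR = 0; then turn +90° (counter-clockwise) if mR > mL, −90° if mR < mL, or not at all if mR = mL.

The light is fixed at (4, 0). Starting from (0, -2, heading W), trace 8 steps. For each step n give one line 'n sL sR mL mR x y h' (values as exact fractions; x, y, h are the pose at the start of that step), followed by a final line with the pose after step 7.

n=0: pose=(0,-2,W); sL=20/29, sR=4/5; mL=158/145, mR=10/29; mL+mR=208/145 → advance +1; mR−mL=-108/145 → turn -1·90°
n=1: pose=(-1,-2,N); sL=40/37, sR=40/17; mL=1420/629, mR=20/37; mL+mR=1760/629 → advance +1; mR−mL=-1080/629 → turn -1·90°
n=2: pose=(-1,-1,E); sL=10, sR=5; mL=25/2, mR=5; mL+mR=35/2 → advance +1; mR−mL=-15/2 → turn -1·90°
n=3: pose=(0,-1,S); sL=8/5, sR=40/41; mL=428/205, mR=4/5; mL+mR=592/205 → advance +1; mR−mL=-264/205 → turn -1·90°
n=4: pose=(0,-2,W); sL=20/29, sR=4/5; mL=158/145, mR=10/29; mL+mR=208/145 → advance +1; mR−mL=-108/145 → turn -1·90°
n=5: pose=(-1,-2,N); sL=40/37, sR=40/17; mL=1420/629, mR=20/37; mL+mR=1760/629 → advance +1; mR−mL=-1080/629 → turn -1·90°
n=6: pose=(-1,-1,E); sL=10, sR=5; mL=25/2, mR=5; mL+mR=35/2 → advance +1; mR−mL=-15/2 → turn -1·90°
n=7: pose=(0,-1,S); sL=8/5, sR=40/41; mL=428/205, mR=4/5; mL+mR=592/205 → advance +1; mR−mL=-264/205 → turn -1·90°

0 20/29 4/5 158/145 10/29 0 -2 W
1 40/37 40/17 1420/629 20/37 -1 -2 N
2 10 5 25/2 5 -1 -1 E
3 8/5 40/41 428/205 4/5 0 -1 S
4 20/29 4/5 158/145 10/29 0 -2 W
5 40/37 40/17 1420/629 20/37 -1 -2 N
6 10 5 25/2 5 -1 -1 E
7 8/5 40/41 428/205 4/5 0 -1 S
final 0 -2 W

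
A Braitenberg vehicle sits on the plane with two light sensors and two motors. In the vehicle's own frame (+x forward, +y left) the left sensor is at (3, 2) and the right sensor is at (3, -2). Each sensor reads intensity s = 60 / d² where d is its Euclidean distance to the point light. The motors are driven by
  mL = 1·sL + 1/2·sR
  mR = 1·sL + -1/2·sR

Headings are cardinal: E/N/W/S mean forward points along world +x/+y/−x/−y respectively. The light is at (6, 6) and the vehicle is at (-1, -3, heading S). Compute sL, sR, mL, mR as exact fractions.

left sensor world pos  = (1, -6); dL² = 169
right sensor world pos = (-3, -6); dR² = 225
sL = 60/169 = 60/169
sR = 60/225 = 4/15
mL = 1·sL + 1/2·sR = 1238/2535
mR = 1·sL + -1/2·sR = 562/2535

60/169 4/15 1238/2535 562/2535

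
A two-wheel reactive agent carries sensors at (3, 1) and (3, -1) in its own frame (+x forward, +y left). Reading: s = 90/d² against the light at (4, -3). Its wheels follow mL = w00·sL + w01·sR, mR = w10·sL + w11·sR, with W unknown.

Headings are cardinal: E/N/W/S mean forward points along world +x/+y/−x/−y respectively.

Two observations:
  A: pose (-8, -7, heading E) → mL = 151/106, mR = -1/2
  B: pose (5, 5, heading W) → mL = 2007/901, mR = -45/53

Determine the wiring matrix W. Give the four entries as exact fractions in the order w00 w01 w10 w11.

1 1/2 -1/2 0

obs A: pose=(-8,-7,E) → sL=1, sR=45/53, mL=151/106, mR=-1/2
obs B: pose=(5,5,W) → sL=90/53, sR=18/17, mL=2007/901, mR=-45/53
sensor matrix S = [[1, 45/53], [90/53, 18/17]]; det S = -18288/47753
solve [mL_A; mL_B] = S·[w00; w01] and [mR_A; mR_B] = S·[w10; w11]:
  w00 = 1, w01 = 1/2, w10 = -1/2, w11 = 0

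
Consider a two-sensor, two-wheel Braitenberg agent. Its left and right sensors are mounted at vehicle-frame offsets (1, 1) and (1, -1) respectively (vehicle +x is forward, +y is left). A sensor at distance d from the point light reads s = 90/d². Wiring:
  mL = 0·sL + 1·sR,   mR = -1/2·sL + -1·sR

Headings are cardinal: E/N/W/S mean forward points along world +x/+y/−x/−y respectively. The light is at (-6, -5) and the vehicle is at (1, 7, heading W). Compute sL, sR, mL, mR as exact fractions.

90/157 18/41 18/41 -4671/6437

left sensor world pos  = (0, 6); dL² = 157
right sensor world pos = (0, 8); dR² = 205
sL = 90/157 = 90/157
sR = 90/205 = 18/41
mL = 0·sL + 1·sR = 18/41
mR = -1/2·sL + -1·sR = -4671/6437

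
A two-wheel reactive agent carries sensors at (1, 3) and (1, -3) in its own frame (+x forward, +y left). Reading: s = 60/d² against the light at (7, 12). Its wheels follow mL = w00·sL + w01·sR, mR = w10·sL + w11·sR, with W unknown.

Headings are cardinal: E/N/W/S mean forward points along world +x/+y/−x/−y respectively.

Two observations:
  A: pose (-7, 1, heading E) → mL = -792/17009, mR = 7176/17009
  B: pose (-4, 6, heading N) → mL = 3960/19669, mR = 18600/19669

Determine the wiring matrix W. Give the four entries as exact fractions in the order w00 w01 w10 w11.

-1/2 1/2 1 1

obs A: pose=(-7,1,E) → sL=60/233, sR=12/73, mL=-792/17009, mR=7176/17009
obs B: pose=(-4,6,N) → sL=60/221, sR=60/89, mL=3960/19669, mR=18600/19669
sensor matrix S = [[60/233, 12/73], [60/221, 60/89]]; det S = 43148160/334550021
solve [mL_A; mL_B] = S·[w00; w01] and [mR_A; mR_B] = S·[w10; w11]:
  w00 = -1/2, w01 = 1/2, w10 = 1, w11 = 1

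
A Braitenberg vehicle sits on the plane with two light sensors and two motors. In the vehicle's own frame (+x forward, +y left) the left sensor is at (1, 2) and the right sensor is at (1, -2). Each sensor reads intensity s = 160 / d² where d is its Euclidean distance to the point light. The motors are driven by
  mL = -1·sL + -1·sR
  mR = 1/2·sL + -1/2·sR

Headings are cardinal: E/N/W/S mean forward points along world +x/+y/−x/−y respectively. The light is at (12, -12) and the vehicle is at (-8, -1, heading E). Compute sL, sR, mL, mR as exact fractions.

16/53 80/221 -7776/11713 -352/11713

left sensor world pos  = (-7, 1); dL² = 530
right sensor world pos = (-7, -3); dR² = 442
sL = 160/530 = 16/53
sR = 160/442 = 80/221
mL = -1·sL + -1·sR = -7776/11713
mR = 1/2·sL + -1/2·sR = -352/11713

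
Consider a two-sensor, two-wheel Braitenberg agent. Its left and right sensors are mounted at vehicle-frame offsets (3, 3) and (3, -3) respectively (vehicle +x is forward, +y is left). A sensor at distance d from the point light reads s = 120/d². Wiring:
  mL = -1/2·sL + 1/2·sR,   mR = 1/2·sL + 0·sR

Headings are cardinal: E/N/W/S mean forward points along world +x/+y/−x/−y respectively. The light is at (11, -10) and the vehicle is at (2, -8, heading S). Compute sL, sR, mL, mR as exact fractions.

left sensor world pos  = (5, -11); dL² = 37
right sensor world pos = (-1, -11); dR² = 145
sL = 120/37 = 120/37
sR = 120/145 = 24/29
mL = -1/2·sL + 1/2·sR = -1296/1073
mR = 1/2·sL + 0·sR = 60/37

120/37 24/29 -1296/1073 60/37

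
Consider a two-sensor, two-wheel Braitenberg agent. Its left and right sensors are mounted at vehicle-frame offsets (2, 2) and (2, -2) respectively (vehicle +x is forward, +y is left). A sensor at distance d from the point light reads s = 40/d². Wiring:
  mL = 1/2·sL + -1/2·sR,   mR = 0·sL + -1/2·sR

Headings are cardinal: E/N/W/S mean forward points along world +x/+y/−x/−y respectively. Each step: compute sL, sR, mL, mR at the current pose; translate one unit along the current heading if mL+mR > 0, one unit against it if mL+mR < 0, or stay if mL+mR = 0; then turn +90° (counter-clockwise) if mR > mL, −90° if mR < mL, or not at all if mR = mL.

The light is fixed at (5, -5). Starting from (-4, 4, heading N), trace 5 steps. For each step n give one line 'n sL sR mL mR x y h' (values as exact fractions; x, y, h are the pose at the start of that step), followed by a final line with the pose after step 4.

n=0: pose=(-4,4,N); sL=20/121, sR=4/17; mL=-72/2057, mR=-2/17; mL+mR=-314/2057 → advance -1; mR−mL=-10/121 → turn -1·90°
n=1: pose=(-4,3,E); sL=40/149, sR=8/17; mL=-256/2533, mR=-4/17; mL+mR=-852/2533 → advance -1; mR−mL=-20/149 → turn -1·90°
n=2: pose=(-5,3,S); sL=2/5, sR=2/9; mL=4/45, mR=-1/9; mL+mR=-1/45 → advance -1; mR−mL=-1/5 → turn -1·90°
n=3: pose=(-5,4,W); sL=40/193, sR=8/53; mL=288/10229, mR=-4/53; mL+mR=-484/10229 → advance -1; mR−mL=-20/193 → turn -1·90°
n=4: pose=(-4,4,N); sL=20/121, sR=4/17; mL=-72/2057, mR=-2/17; mL+mR=-314/2057 → advance -1; mR−mL=-10/121 → turn -1·90°

0 20/121 4/17 -72/2057 -2/17 -4 4 N
1 40/149 8/17 -256/2533 -4/17 -4 3 E
2 2/5 2/9 4/45 -1/9 -5 3 S
3 40/193 8/53 288/10229 -4/53 -5 4 W
4 20/121 4/17 -72/2057 -2/17 -4 4 N
final -4 3 E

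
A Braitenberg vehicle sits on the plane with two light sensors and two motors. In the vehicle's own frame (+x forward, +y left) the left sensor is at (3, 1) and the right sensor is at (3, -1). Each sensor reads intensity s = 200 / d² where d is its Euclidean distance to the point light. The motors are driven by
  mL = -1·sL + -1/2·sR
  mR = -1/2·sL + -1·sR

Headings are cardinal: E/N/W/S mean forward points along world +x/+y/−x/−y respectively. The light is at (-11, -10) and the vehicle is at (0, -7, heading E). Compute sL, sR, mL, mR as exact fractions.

left sensor world pos  = (3, -6); dL² = 212
right sensor world pos = (3, -8); dR² = 200
sL = 200/212 = 50/53
sR = 200/200 = 1
mL = -1·sL + -1/2·sR = -153/106
mR = -1/2·sL + -1·sR = -78/53

50/53 1 -153/106 -78/53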